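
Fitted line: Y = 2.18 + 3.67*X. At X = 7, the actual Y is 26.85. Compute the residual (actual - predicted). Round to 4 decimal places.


Compute yhat = 2.18 + (3.67)(7) = 27.8700.
Residual = actual - predicted = 26.85 - 27.8700 = -1.0200.

-1.0200


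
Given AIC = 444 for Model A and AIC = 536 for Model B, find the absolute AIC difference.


Absolute difference = |444 - 536| = 92.
The model with lower AIC (A) is preferred.

92


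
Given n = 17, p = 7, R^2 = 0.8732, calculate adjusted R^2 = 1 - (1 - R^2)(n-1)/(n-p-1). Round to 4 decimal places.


Adjusted R^2 = 1 - (1 - R^2) * (n-1)/(n-p-1).
(1 - R^2) = 0.1268.
(n-1)/(n-p-1) = 16/9.
(1 - R^2) * (n-1) = 0.1268 * 16 = 2.0288.
Divide by (n-p-1): 2.0288 / 9 = 0.2254.
Adj R^2 = 1 - 0.2254 = 0.7746.

0.7746


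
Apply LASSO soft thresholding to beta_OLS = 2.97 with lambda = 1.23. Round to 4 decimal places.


Absolute value: |2.97| = 2.97.
Compare to lambda = 1.23.
Since |beta| > lambda, coefficient = sign(beta)*(|beta| - lambda) = 1.7400.

1.7400


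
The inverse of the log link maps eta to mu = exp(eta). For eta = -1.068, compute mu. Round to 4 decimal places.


mu = exp(eta) = exp(-1.068).
= 0.3437.

0.3437


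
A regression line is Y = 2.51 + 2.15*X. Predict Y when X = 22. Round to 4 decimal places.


Predicted value:
Y = 2.51 + (2.15)(22) = 2.51 + 47.3000 = 49.8100.

49.8100


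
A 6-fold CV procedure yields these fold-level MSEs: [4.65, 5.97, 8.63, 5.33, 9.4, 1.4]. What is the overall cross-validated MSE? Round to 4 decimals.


Sum of fold MSEs = 35.3800.
Average = 35.3800 / 6 = 5.8967.

5.8967


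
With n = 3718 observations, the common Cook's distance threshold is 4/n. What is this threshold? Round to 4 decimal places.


Cook's distance cutoff = 4/n = 4/3718.
= 0.0011.

0.0011


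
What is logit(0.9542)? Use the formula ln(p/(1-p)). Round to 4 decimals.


The odds are p/(1-p) = 0.9542 / 0.0458 = 20.8341.
logit(p) = ln(20.8341) = 3.0366.

3.0366


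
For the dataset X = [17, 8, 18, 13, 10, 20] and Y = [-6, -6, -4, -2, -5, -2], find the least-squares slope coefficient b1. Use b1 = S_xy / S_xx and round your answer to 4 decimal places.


Calculate xbar = 14.3333, ybar = -4.1667.
S_xx = 113.3333, S_xy = 20.3333.
Using b1 = S_xy / S_xx = 20.3333 / 113.3333, we get b1 = 0.1794.

0.1794


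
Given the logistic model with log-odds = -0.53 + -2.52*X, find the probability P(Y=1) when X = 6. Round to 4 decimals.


Linear predictor: z = -0.53 + -2.52 * 6 = -15.6500.
P = 1/(1 + exp(15.6500)) = 1/(1 + 6261936.2477) = 0.0000.

0.0000


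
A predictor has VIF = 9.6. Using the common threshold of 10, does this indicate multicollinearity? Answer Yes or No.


Check: VIF = 9.6 vs threshold = 10.
Since 9.6 < 10, the answer is No.

No


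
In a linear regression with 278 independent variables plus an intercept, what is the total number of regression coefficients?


Including the intercept, the model has 278 predictor coefficients + 1 intercept.
Total = 279.

279


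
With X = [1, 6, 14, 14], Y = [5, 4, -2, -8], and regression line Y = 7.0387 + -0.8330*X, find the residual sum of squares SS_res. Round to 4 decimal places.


For each point, residual = actual - predicted.
Residuals: [-1.2057, 1.9593, 2.6233, -3.3767].
Sum of squared residuals = 23.5764.

23.5764


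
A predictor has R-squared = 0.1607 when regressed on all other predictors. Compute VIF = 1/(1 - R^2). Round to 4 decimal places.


VIF = 1 / (1 - 0.1607).
= 1 / 0.8393 = 1.1915.

1.1915


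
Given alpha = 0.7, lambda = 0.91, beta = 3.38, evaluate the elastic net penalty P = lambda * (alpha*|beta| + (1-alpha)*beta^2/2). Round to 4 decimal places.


alpha * |beta| = 0.7 * 3.38 = 2.3660.
(1-alpha) * beta^2/2 = 0.3 * 11.4244/2 = 1.7137.
Total = 0.91 * (2.3660 + 1.7137) = 3.7125.

3.7125


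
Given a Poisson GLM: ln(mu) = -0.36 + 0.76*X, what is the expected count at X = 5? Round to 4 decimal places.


Linear predictor: eta = -0.36 + (0.76)(5) = 3.4400.
Expected count: mu = exp(3.4400) = 31.1870.

31.1870


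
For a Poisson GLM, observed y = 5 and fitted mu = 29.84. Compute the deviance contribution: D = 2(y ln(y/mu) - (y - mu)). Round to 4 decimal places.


First: ln(5/29.84) = -1.786412.
Then: 5 * -1.786412 = -8.932060.
y - mu = 5 - 29.84 = -24.84.
D = 2(-8.932060 - -24.84) = 31.815880, which rounds to 31.8159.

31.8159


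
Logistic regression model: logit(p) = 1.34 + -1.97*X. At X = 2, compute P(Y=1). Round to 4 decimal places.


Compute z = 1.34 + (-1.97)(2) = -2.6000.
exp(-z) = 13.4637.
P = 1/(1 + 13.4637) = 0.0691.

0.0691


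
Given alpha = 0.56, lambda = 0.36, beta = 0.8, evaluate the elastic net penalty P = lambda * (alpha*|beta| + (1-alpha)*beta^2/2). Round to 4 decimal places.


Compute:
L1 = 0.56 * 0.8 = 0.4480.
L2 = 0.44 * 0.8^2 / 2 = 0.1408.
Penalty = 0.36 * (0.4480 + 0.1408) = 0.2120.

0.2120


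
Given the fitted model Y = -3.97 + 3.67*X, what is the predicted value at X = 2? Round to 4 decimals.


Predicted value:
Y = -3.97 + (3.67)(2) = -3.97 + 7.3400 = 3.3700.

3.3700


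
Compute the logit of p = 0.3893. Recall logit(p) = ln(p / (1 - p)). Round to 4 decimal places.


1 - p = 0.6107.
p/(1-p) = 0.6375.
logit = ln(0.6375) = -0.4503.

-0.4503


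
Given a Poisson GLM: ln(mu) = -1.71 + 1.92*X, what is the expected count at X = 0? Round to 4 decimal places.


Compute eta = -1.71 + 1.92 * 0 = -1.7100.
Apply inverse link: mu = e^-1.7100 = 0.1809.

0.1809


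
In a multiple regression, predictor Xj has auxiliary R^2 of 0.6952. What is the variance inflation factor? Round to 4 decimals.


Denominator: 1 - 0.6952 = 0.3048.
VIF = 1 / 0.3048 = 3.2808.

3.2808


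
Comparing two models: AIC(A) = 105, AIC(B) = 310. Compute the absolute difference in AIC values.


|AIC_A - AIC_B| = |105 - 310| = 205.
Model A is preferred (lower AIC).

205


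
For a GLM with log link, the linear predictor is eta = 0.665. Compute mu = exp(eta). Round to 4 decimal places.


Apply the inverse link:
mu = e^0.665 = 1.9445.

1.9445


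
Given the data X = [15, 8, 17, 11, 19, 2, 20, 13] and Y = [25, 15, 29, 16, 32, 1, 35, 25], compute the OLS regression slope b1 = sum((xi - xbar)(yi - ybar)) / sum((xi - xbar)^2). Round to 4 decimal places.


First compute the means: xbar = 13.1250, ybar = 22.2500.
Then S_xx = sum((xi - xbar)^2) = 254.8750.
S_xy = sum((xi - xbar)(yi - ybar)) = 462.7500.
b1 = S_xy / S_xx = 462.7500 / 254.8750 = 1.8156.

1.8156


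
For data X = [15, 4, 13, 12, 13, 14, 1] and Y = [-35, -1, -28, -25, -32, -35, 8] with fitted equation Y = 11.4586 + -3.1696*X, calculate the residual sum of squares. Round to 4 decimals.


Predicted values from Y = 11.4586 + -3.1696*X.
Residuals: [1.0854, 0.2198, 1.7462, 1.5766, -2.2538, -2.0842, -0.2890].
SSres = 16.2683.

16.2683


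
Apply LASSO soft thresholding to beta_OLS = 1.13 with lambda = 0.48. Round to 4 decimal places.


Absolute value: |1.13| = 1.13.
Compare to lambda = 0.48.
Since |beta| > lambda, coefficient = sign(beta)*(|beta| - lambda) = 0.6500.

0.6500


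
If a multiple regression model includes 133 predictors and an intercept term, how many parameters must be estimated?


Including the intercept, the model has 133 predictor coefficients + 1 intercept.
Total = 134.

134


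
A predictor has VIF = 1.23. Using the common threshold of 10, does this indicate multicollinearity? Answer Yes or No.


Compare VIF = 1.23 to the threshold of 10.
1.23 < 10, so the answer is No.

No


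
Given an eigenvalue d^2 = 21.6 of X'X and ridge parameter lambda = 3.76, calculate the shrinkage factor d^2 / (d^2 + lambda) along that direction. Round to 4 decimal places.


Compute the denominator: 21.6 + 3.76 = 25.3600.
Shrinkage factor = 21.6 / 25.3600 = 0.8517.

0.8517


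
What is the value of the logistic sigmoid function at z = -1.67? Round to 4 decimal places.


First, exp(1.6700) = 5.3122.
Then sigma(z) = 1/(1 + 5.3122) = 0.1584.

0.1584


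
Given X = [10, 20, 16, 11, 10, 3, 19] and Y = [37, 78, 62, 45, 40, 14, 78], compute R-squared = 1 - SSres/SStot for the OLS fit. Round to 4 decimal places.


The fitted line is Y = 0.9874 + 3.8999*X.
SSres = 23.2686, SStot = 3299.7143.
R^2 = 1 - SSres/SStot = 0.9929.

0.9929


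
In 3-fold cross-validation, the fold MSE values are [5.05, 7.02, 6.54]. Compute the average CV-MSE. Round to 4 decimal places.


Add all fold MSEs: 18.6100.
Divide by k = 3: 18.6100/3 = 6.2033.

6.2033


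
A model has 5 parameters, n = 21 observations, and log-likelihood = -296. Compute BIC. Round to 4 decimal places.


Compute k*ln(n) = 5*ln(21) = 5*3.044522 = 15.222610.
Then -2*loglik = 592.
BIC = 15.222610 + 592 = 607.222610, which rounds to 607.2226.

607.2226


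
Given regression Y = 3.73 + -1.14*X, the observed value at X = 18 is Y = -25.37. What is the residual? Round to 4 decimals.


Fitted value at X = 18 is yhat = 3.73 + -1.14*18 = -16.7900.
Residual = -25.37 - -16.7900 = -8.5800.

-8.5800


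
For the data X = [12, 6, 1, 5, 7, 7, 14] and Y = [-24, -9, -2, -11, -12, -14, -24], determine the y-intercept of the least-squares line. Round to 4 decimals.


First find the slope: b1 = -1.7927.
Means: xbar = 7.4286, ybar = -13.7143.
b0 = ybar - b1 * xbar = -13.7143 - -1.7927 * 7.4286 = -0.3970.

-0.3970


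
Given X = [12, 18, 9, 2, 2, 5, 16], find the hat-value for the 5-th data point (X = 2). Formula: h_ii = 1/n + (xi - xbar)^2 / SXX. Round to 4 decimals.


Mean of X: xbar = 9.1429.
SXX = 252.8571.
For X = 2: h = 1/7 + (2 - 9.1429)^2/252.8571 = 0.3446.

0.3446


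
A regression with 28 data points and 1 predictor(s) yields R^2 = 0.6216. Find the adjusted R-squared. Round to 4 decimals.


Plug in: Adj R^2 = 1 - (1 - 0.6216) * 27/26.
= 1 - 0.3784 * 27/26
= 1 - 10.2168 / 26
= 1 - 0.3930 = 0.6070.

0.6070


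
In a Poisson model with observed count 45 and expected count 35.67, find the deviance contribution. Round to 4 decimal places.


y/mu = 45/35.67 = 1.261564 (approx.), and ln(45/35.67) = 0.232352.
y * ln(y/mu) = 45 * 0.232352 = 10.455840.
y - mu = 9.33.
D = 2 * (10.455840 - 9.33) = 2.251680, which rounds to 2.2517.

2.2517


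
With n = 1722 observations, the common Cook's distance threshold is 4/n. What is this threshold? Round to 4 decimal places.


Cook's distance cutoff = 4/n = 4/1722.
= 0.0023.

0.0023


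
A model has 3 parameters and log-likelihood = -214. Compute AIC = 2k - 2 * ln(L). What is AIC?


AIC = 2*3 - 2*(-214).
= 6 + 428 = 434.

434


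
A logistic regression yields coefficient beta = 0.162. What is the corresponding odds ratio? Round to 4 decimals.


exp(0.162) = 1.1759.
So the odds ratio is 1.1759.

1.1759


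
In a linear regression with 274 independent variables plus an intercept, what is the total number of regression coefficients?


Each predictor gets one coefficient, plus one intercept.
Total parameters = 274 + 1 = 275.

275


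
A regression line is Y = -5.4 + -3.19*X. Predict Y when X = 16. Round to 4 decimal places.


Plug X = 16 into Y = -5.4 + -3.19*X:
Y = -5.4 + -51.0400 = -56.4400.

-56.4400


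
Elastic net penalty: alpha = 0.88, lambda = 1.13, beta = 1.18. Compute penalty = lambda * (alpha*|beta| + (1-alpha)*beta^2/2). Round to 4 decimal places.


alpha * |beta| = 0.88 * 1.18 = 1.0384.
(1-alpha) * beta^2/2 = 0.12 * 1.3924/2 = 0.0835.
Total = 1.13 * (1.0384 + 0.0835) = 1.2678.

1.2678


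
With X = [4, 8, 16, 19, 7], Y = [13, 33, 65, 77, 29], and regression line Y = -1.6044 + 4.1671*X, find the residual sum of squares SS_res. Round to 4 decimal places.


Compute predicted values, then residuals = yi - yhat_i.
Residuals: [-2.0640, 1.2676, -0.0692, -0.5705, 1.4347].
SSres = sum(residual^2) = 8.2555.

8.2555


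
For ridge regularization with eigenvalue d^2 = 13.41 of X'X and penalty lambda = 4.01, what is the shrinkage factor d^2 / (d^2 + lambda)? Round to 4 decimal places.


Compute the denominator: 13.41 + 4.01 = 17.4200.
Shrinkage factor = 13.41 / 17.4200 = 0.7698.

0.7698


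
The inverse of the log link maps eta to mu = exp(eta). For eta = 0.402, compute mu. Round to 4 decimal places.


The inverse log link gives:
mu = exp(0.402) = 1.4948.

1.4948


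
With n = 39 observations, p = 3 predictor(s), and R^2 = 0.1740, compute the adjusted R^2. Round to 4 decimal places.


Using the formula:
(1 - 0.1740) = 0.8260.
Multiply by 38/35: 0.8260 * 38 = 31.3880, then 31.3880 / 35 = 0.8968.
Adj R^2 = 1 - 0.8968 = 0.1032.

0.1032


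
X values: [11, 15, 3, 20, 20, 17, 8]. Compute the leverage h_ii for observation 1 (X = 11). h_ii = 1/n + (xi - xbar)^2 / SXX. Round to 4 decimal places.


Mean of X: xbar = 13.4286.
SXX = 245.7143.
For X = 11: h = 1/7 + (11 - 13.4286)^2/245.7143 = 0.1669.

0.1669


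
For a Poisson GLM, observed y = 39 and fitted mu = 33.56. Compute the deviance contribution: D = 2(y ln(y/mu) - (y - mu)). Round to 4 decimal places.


First: ln(39/33.56) = 0.150227.
Then: 39 * 0.150227 = 5.858853.
y - mu = 39 - 33.56 = 5.44.
D = 2(5.858853 - 5.44) = 0.837706, which rounds to 0.8377.

0.8377


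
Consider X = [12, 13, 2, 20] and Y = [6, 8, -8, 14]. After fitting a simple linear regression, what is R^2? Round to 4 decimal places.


Fit the OLS line: b0 = -9.6206, b1 = 1.2443.
SSres = 4.9165.
SStot = 260.0000.
R^2 = 1 - 4.9165/260.0000 = 0.9811.

0.9811


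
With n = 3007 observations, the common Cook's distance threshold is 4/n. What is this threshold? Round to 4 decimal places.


Using the rule of thumb:
Threshold = 4 / 3007 = 0.0013.

0.0013


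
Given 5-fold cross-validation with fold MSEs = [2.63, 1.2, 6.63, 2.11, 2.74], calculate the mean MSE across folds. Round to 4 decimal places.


Sum of fold MSEs = 15.3100.
Average = 15.3100 / 5 = 3.0620.

3.0620


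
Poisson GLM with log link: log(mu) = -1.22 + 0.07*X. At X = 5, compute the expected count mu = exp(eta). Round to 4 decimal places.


Linear predictor: eta = -1.22 + (0.07)(5) = -0.8700.
Expected count: mu = exp(-0.8700) = 0.4190.

0.4190


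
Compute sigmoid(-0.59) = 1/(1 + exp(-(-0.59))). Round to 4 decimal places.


exp(0.5900) = 1.8040.
1 + exp(-z) = 2.8040.
sigmoid = 1/2.8040 = 0.3566.

0.3566


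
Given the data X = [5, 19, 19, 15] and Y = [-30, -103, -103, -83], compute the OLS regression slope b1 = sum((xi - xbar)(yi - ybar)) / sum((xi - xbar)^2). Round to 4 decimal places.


First compute the means: xbar = 14.5000, ybar = -79.7500.
Then S_xx = sum((xi - xbar)^2) = 131.0000.
S_xy = sum((xi - xbar)(yi - ybar)) = -683.5000.
b1 = S_xy / S_xx = -683.5000 / 131.0000 = -5.2176.

-5.2176


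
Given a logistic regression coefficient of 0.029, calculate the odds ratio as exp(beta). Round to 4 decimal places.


Odds ratio = exp(beta) = exp(0.029).
= 1.0294.

1.0294


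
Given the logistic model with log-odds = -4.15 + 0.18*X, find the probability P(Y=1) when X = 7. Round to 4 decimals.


Compute z = -4.15 + (0.18)(7) = -2.8900.
exp(-z) = 17.9933.
P = 1/(1 + 17.9933) = 0.0527.

0.0527


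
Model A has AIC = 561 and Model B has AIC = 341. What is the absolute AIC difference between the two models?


Absolute difference = |561 - 341| = 220.
The model with lower AIC (B) is preferred.

220


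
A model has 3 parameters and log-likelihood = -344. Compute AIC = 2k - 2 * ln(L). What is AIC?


Compute:
2k = 2*3 = 6.
-2*loglik = -2*(-344) = 688.
AIC = 6 + 688 = 694.

694


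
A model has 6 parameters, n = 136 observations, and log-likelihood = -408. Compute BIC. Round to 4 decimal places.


k * ln(n) = 6 * ln(136) = 6 * 4.912655 = 29.475930.
-2 * loglik = -2 * (-408) = 816.
BIC = 29.475930 + 816 = 845.475930, which rounds to 845.4759.

845.4759


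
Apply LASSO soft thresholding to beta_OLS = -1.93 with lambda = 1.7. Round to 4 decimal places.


Absolute value: |-1.93| = 1.93.
Compare to lambda = 1.7.
Since |beta| > lambda, coefficient = sign(beta)*(|beta| - lambda) = -0.2300.

-0.2300


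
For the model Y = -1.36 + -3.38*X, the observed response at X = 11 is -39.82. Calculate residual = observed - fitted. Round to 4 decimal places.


Compute yhat = -1.36 + (-3.38)(11) = -38.5400.
Residual = actual - predicted = -39.82 - -38.5400 = -1.2800.

-1.2800


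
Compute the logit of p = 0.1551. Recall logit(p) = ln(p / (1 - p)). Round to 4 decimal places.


1 - p = 0.8449.
p/(1-p) = 0.1836.
logit = ln(0.1836) = -1.6951.

-1.6951


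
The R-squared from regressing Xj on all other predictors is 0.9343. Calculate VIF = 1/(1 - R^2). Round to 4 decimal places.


VIF = 1 / (1 - 0.9343).
= 1 / 0.0657 = 15.2207.

15.2207


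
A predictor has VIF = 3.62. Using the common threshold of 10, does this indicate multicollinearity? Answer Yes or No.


Check: VIF = 3.62 vs threshold = 10.
Since 3.62 < 10, the answer is No.

No


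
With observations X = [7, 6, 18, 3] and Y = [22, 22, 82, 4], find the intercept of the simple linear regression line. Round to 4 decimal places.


The slope is b1 = 5.1860.
Sample means are xbar = 8.5000 and ybar = 32.5000.
Intercept: b0 = 32.5000 - (5.1860)(8.5000) = -11.5814.

-11.5814


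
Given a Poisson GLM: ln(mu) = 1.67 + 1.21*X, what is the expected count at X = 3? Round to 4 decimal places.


Compute eta = 1.67 + 1.21 * 3 = 5.3000.
Apply inverse link: mu = e^5.3000 = 200.3368.

200.3368


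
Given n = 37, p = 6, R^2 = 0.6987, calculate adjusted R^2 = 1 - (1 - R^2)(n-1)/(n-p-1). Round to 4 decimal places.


Using the formula:
(1 - 0.6987) = 0.3013.
Multiply by 36/30: 0.3013 * 36 = 10.8468, then 10.8468 / 30 = 0.3616.
Adj R^2 = 1 - 0.3616 = 0.6384.

0.6384


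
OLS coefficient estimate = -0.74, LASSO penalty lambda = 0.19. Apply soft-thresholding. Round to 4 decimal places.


|beta_OLS| = 0.74.
lambda = 0.19.
Since |beta| > lambda, coefficient = sign(beta)*(|beta| - lambda) = -0.5500.
Result = -0.5500.

-0.5500


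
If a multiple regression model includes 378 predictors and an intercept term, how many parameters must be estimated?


Total coefficients = number of predictors + 1 (for the intercept).
= 378 + 1 = 379.

379


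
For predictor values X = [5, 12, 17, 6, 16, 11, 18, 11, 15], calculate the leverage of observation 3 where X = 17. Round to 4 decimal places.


Compute xbar = 12.3333 with n = 9 observations.
SXX = 172.0000.
Leverage = 1/9 + (17 - 12.3333)^2/172.0000 = 0.2377.

0.2377


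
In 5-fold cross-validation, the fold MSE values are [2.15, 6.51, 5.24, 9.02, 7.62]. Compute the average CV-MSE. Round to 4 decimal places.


Add all fold MSEs: 30.5400.
Divide by k = 5: 30.5400/5 = 6.1080.

6.1080


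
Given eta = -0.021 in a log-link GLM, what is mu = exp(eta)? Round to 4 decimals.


The inverse log link gives:
mu = exp(-0.021) = 0.9792.

0.9792


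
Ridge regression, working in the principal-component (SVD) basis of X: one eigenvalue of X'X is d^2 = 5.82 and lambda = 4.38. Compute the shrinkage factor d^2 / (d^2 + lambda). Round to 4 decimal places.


d^2 + lambda = 5.82 + 4.38 = 10.2000.
Shrinkage factor = 5.82/10.2000 = 0.5706.

0.5706


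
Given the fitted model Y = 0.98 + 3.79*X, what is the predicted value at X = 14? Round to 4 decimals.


Substitute X = 14 into the equation:
Y = 0.98 + 3.79 * 14 = 0.98 + 53.0600 = 54.0400.

54.0400


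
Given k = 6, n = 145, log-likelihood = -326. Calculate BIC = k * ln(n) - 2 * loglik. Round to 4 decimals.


ln(145) = 4.976734.
k * ln(n) = 6 * 4.976734 = 29.860404.
-2L = 652.
BIC = 29.860404 + 652 = 681.860404, which rounds to 681.8604.

681.8604


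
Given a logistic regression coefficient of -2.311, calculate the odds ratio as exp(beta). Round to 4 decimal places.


exp(-2.311) = 0.0992.
So the odds ratio is 0.0992.

0.0992


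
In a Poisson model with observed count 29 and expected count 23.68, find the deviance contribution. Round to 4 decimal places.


Compute y*ln(y/mu) = 29*ln(29/23.68) = 29*0.202665 = 5.877285.
y - mu = 5.32.
D = 2*(5.877285 - (5.32)) = 1.114570, which rounds to 1.1146.

1.1146


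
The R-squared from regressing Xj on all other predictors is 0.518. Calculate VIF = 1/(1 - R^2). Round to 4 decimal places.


Denominator: 1 - 0.518 = 0.482.
VIF = 1 / 0.482 = 2.0747.

2.0747


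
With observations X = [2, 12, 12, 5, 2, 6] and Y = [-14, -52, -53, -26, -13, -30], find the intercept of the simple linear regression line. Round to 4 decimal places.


The slope is b1 = -3.8841.
Sample means are xbar = 6.5000 and ybar = -31.3333.
Intercept: b0 = -31.3333 - (-3.8841)(6.5000) = -6.0870.

-6.0870


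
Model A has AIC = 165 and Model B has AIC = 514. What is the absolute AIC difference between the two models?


Compute |165 - 514| = 349.
Model A has the smaller AIC.

349


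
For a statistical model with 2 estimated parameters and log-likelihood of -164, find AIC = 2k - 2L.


AIC = 2k - 2*loglik = 2(2) - 2(-164).
= 4 + 328 = 332.

332


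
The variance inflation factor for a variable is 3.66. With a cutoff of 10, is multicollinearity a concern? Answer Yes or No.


The threshold is 10.
VIF = 3.66 is < 10.
Multicollinearity indication: No.

No


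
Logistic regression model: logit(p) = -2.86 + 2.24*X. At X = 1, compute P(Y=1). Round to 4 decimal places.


Compute z = -2.86 + (2.24)(1) = -0.6200.
exp(-z) = 1.8589.
P = 1/(1 + 1.8589) = 0.3498.

0.3498


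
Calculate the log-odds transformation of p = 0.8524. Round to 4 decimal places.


Compute the odds: 0.8524/0.1476 = 5.7751.
Take the natural log: ln(5.7751) = 1.7535.

1.7535


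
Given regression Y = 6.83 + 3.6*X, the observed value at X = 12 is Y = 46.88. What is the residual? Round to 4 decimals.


Fitted value at X = 12 is yhat = 6.83 + 3.6*12 = 50.0300.
Residual = 46.88 - 50.0300 = -3.1500.

-3.1500


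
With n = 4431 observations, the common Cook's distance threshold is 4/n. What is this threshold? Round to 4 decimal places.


Using the rule of thumb:
Threshold = 4 / 4431 = 0.0009.

0.0009


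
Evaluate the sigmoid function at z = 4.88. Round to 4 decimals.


Compute exp(-4.8800) = 0.0076.
Sigmoid = 1 / (1 + 0.0076) = 1 / 1.0076 = 0.9925.

0.9925


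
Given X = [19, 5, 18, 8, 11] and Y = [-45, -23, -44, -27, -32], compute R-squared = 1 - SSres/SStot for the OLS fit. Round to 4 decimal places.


After computing the OLS fit (b0=-14.4761, b1=-1.6167):
SSres = 0.6459, SStot = 394.8000.
R^2 = 1 - 0.6459/394.8000 = 0.9984.

0.9984


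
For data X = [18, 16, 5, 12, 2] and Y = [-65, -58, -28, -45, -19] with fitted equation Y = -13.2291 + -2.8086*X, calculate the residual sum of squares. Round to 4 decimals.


Predicted values from Y = -13.2291 + -2.8086*X.
Residuals: [-1.2161, 0.1667, -0.7279, 1.9323, -0.1537].
SSres = 5.7939.

5.7939


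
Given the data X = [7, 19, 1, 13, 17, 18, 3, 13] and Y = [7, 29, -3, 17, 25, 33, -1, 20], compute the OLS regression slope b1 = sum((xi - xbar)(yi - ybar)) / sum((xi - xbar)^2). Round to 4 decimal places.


Calculate xbar = 11.3750, ybar = 15.8750.
S_xx = 335.8750, S_xy = 649.3750.
Using b1 = S_xy / S_xx = 649.3750 / 335.8750, we get b1 = 1.9334.

1.9334


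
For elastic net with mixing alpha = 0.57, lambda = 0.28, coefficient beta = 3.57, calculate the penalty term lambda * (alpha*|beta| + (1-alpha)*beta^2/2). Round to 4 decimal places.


Compute:
L1 = 0.57 * 3.57 = 2.0349.
L2 = 0.43 * 3.57^2 / 2 = 2.7402.
Penalty = 0.28 * (2.0349 + 2.7402) = 1.3370.

1.3370


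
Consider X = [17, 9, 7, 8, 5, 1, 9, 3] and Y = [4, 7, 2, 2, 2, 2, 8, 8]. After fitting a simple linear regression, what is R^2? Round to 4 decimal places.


The fitted line is Y = 3.8856 + 0.0664*X.
SSres = 55.1533, SStot = 55.8750.
R^2 = 1 - SSres/SStot = 0.0129.

0.0129


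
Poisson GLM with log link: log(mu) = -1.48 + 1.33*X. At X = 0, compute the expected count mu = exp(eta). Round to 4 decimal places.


Compute eta = -1.48 + 1.33 * 0 = -1.4800.
Apply inverse link: mu = e^-1.4800 = 0.2276.

0.2276


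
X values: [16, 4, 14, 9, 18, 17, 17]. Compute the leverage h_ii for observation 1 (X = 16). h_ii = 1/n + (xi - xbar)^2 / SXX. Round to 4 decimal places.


Compute xbar = 13.5714 with n = 7 observations.
SXX = 161.7143.
Leverage = 1/7 + (16 - 13.5714)^2/161.7143 = 0.1793.

0.1793


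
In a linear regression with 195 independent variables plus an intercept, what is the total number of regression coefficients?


Total coefficients = number of predictors + 1 (for the intercept).
= 195 + 1 = 196.

196


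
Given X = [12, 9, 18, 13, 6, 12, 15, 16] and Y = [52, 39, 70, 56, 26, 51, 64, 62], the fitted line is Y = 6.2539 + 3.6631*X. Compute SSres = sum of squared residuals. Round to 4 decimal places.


Predicted values from Y = 6.2539 + 3.6631*X.
Residuals: [1.7889, -0.2218, -2.1897, 2.1258, -2.2325, 0.7889, 2.7996, -2.8635].
SSres = 34.2070.

34.2070


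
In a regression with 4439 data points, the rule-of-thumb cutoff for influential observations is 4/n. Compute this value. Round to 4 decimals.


Cook's distance cutoff = 4/n = 4/4439.
= 0.0009.

0.0009


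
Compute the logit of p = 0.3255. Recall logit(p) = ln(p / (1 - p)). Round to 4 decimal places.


Compute the odds: 0.3255/0.6745 = 0.4826.
Take the natural log: ln(0.4826) = -0.7286.

-0.7286


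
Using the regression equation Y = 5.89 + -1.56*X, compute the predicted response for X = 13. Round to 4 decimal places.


Predicted value:
Y = 5.89 + (-1.56)(13) = 5.89 + -20.2800 = -14.3900.

-14.3900


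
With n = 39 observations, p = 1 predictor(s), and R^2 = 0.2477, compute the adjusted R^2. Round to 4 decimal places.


Adjusted R^2 = 1 - (1 - R^2) * (n-1)/(n-p-1).
(1 - R^2) = 0.7523.
(n-1)/(n-p-1) = 38/37.
(1 - R^2) * (n-1) = 0.7523 * 38 = 28.5874.
Divide by (n-p-1): 28.5874 / 37 = 0.7726.
Adj R^2 = 1 - 0.7726 = 0.2274.

0.2274


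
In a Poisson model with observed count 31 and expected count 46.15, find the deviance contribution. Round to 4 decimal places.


Compute y*ln(y/mu) = 31*ln(31/46.15) = 31*-0.397910 = -12.335210.
y - mu = -15.15.
D = 2*(-12.335210 - (-15.15)) = 5.629580, which rounds to 5.6296.

5.6296


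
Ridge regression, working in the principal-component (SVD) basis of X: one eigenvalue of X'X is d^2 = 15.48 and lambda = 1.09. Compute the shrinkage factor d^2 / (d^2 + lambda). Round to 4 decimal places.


Compute the denominator: 15.48 + 1.09 = 16.5700.
Shrinkage factor = 15.48 / 16.5700 = 0.9342.

0.9342


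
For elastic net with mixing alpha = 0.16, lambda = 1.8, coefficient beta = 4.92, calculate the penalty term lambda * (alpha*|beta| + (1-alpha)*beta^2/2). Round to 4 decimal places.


alpha * |beta| = 0.16 * 4.92 = 0.7872.
(1-alpha) * beta^2/2 = 0.84 * 24.2064/2 = 10.1667.
Total = 1.8 * (0.7872 + 10.1667) = 19.7170.

19.7170


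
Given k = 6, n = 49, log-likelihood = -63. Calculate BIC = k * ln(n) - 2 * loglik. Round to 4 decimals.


k * ln(n) = 6 * ln(49) = 6 * 3.891820 = 23.350920.
-2 * loglik = -2 * (-63) = 126.
BIC = 23.350920 + 126 = 149.350920, which rounds to 149.3509.

149.3509


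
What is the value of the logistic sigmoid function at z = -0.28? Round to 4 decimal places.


Compute exp(0.2800) = 1.3231.
Sigmoid = 1 / (1 + 1.3231) = 1 / 2.3231 = 0.4305.

0.4305


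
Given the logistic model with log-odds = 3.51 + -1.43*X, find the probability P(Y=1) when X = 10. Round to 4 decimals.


Linear predictor: z = 3.51 + -1.43 * 10 = -10.7900.
P = 1/(1 + exp(10.7900)) = 1/(1 + 48533.0360) = 0.0000.

0.0000


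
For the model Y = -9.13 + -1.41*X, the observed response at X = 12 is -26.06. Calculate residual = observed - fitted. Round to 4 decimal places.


Fitted value at X = 12 is yhat = -9.13 + -1.41*12 = -26.0500.
Residual = -26.06 - -26.0500 = -0.0100.

-0.0100


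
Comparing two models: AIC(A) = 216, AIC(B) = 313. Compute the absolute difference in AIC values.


|AIC_A - AIC_B| = |216 - 313| = 97.
Model A is preferred (lower AIC).

97


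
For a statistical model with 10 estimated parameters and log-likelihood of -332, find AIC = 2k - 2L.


Compute:
2k = 2*10 = 20.
-2*loglik = -2*(-332) = 664.
AIC = 20 + 664 = 684.

684


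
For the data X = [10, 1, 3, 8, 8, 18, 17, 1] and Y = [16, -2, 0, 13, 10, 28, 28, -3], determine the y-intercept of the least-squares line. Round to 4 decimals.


Compute b1 = 1.8748 from the OLS formula.
With xbar = 8.2500 and ybar = 11.2500, the intercept is:
b0 = 11.2500 - 1.8748 * 8.2500 = -4.2171.

-4.2171


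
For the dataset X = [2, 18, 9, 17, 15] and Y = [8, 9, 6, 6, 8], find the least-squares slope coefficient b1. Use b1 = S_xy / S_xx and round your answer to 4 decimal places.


First compute the means: xbar = 12.2000, ybar = 7.4000.
Then S_xx = sum((xi - xbar)^2) = 178.8000.
S_xy = sum((xi - xbar)(yi - ybar)) = 2.6000.
b1 = S_xy / S_xx = 2.6000 / 178.8000 = 0.0145.

0.0145


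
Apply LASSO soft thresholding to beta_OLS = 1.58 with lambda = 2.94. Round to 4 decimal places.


|beta_OLS| = 1.58.
lambda = 2.94.
Since |beta| <= lambda, the coefficient is set to 0.
Result = 0.0000.

0.0000


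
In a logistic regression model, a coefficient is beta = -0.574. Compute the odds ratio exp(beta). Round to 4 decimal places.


The odds ratio is computed as:
OR = e^(-0.574) = 0.5633.

0.5633


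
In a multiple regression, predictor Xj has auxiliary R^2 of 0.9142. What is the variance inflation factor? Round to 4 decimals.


Denominator: 1 - 0.9142 = 0.0858.
VIF = 1 / 0.0858 = 11.6550.

11.6550


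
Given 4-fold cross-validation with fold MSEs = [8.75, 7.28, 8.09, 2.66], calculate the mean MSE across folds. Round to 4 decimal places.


Sum of fold MSEs = 26.7800.
Average = 26.7800 / 4 = 6.6950.

6.6950


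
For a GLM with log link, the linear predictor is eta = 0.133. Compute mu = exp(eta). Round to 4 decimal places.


Apply the inverse link:
mu = e^0.133 = 1.1422.

1.1422


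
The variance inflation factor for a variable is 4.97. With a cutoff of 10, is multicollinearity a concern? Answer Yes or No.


Check: VIF = 4.97 vs threshold = 10.
Since 4.97 < 10, the answer is No.

No


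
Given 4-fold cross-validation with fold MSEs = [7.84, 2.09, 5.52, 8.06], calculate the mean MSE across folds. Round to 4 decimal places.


Sum of fold MSEs = 23.5100.
Average = 23.5100 / 4 = 5.8775.

5.8775


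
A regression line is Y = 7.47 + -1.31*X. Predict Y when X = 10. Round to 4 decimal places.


Substitute X = 10 into the equation:
Y = 7.47 + -1.31 * 10 = 7.47 + -13.1000 = -5.6300.

-5.6300


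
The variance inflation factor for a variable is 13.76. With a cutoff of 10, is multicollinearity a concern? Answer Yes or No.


Check: VIF = 13.76 vs threshold = 10.
Since 13.76 >= 10, the answer is Yes.

Yes


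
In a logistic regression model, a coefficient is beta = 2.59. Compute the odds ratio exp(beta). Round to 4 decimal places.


The odds ratio is computed as:
OR = e^(2.59) = 13.3298.

13.3298


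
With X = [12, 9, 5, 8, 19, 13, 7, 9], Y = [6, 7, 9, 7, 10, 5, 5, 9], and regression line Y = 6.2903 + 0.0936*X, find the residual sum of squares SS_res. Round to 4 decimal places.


For each point, residual = actual - predicted.
Residuals: [-1.4135, -0.1327, 2.2417, -0.0391, 1.9313, -2.5071, -1.9455, 1.8673].
Sum of squared residuals = 24.3296.

24.3296


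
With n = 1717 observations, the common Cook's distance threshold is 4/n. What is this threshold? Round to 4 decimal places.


Cook's distance cutoff = 4/n = 4/1717.
= 0.0023.

0.0023


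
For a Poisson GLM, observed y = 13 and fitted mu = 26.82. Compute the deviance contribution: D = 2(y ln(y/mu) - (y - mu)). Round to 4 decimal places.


Compute y*ln(y/mu) = 13*ln(13/26.82) = 13*-0.724199 = -9.414587.
y - mu = -13.82.
D = 2*(-9.414587 - (-13.82)) = 8.810826, which rounds to 8.8108.

8.8108


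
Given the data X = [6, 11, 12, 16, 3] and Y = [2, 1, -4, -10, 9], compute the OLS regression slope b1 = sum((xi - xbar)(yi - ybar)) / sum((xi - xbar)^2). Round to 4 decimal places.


Calculate xbar = 9.6000, ybar = -0.4000.
S_xx = 105.2000, S_xy = -138.8000.
Using b1 = S_xy / S_xx = -138.8000 / 105.2000, we get b1 = -1.3194.

-1.3194


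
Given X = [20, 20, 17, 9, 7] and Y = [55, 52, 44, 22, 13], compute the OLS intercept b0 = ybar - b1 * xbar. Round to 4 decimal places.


First find the slope: b1 = 3.0117.
Means: xbar = 14.6000, ybar = 37.2000.
b0 = ybar - b1 * xbar = 37.2000 - 3.0117 * 14.6000 = -6.7715.

-6.7715


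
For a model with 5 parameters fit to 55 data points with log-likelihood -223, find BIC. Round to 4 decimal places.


k * ln(n) = 5 * ln(55) = 5 * 4.007333 = 20.036665.
-2 * loglik = -2 * (-223) = 446.
BIC = 20.036665 + 446 = 466.036665, which rounds to 466.0367.

466.0367


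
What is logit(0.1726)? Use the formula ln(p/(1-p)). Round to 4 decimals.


The odds are p/(1-p) = 0.1726 / 0.8274 = 0.2086.
logit(p) = ln(0.2086) = -1.5673.

-1.5673


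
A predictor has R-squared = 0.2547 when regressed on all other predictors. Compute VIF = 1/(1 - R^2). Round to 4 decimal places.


VIF = 1 / (1 - 0.2547).
= 1 / 0.7453 = 1.3417.

1.3417


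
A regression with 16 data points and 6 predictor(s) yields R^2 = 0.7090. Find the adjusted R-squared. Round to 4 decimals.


Adjusted R^2 = 1 - (1 - R^2) * (n-1)/(n-p-1).
(1 - R^2) = 0.2910.
(n-1)/(n-p-1) = 15/9.
(1 - R^2) * (n-1) = 0.2910 * 15 = 4.3650.
Divide by (n-p-1): 4.3650 / 9 = 0.4850.
Adj R^2 = 1 - 0.4850 = 0.5150.

0.5150


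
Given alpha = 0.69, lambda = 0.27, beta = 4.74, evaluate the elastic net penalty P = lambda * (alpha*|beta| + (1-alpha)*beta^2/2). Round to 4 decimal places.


Compute:
L1 = 0.69 * 4.74 = 3.2706.
L2 = 0.31 * 4.74^2 / 2 = 3.4825.
Penalty = 0.27 * (3.2706 + 3.4825) = 1.8233.

1.8233


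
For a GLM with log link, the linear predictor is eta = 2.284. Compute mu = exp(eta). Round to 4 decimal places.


Apply the inverse link:
mu = e^2.284 = 9.8159.

9.8159


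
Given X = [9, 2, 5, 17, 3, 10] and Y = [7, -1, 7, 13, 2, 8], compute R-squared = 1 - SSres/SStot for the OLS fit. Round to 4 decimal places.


Fit the OLS line: b0 = -0.2682, b1 = 0.8176.
SSres = 16.1652.
SStot = 120.0000.
R^2 = 1 - 16.1652/120.0000 = 0.8653.

0.8653


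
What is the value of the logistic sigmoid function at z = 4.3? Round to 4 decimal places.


First, exp(-4.3000) = 0.0136.
Then sigma(z) = 1/(1 + 0.0136) = 0.9866.

0.9866


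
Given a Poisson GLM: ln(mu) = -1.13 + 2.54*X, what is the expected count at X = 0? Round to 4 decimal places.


Compute eta = -1.13 + 2.54 * 0 = -1.1300.
Apply inverse link: mu = e^-1.1300 = 0.3230.

0.3230


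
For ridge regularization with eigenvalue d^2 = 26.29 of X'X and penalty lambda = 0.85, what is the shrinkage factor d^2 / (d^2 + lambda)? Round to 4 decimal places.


Denominator = d^2 + lambda = 26.29 + 0.85 = 27.1400.
Shrinkage = 26.29 / 27.1400 = 0.9687.

0.9687


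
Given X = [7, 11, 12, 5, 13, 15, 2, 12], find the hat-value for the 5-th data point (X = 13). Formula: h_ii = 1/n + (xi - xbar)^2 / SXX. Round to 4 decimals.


n = 8, xbar = 9.6250.
SXX = sum((xi - xbar)^2) = 139.8750.
h = 1/8 + (13 - 9.6250)^2 / 139.8750 = 0.2064.

0.2064


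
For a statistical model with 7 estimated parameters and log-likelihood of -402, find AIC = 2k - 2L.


Compute:
2k = 2*7 = 14.
-2*loglik = -2*(-402) = 804.
AIC = 14 + 804 = 818.

818


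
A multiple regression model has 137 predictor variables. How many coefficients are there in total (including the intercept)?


Including the intercept, the model has 137 predictor coefficients + 1 intercept.
Total = 138.

138


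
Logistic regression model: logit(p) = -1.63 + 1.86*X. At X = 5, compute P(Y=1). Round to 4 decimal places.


Compute z = -1.63 + (1.86)(5) = 7.6700.
exp(-z) = 0.0005.
P = 1/(1 + 0.0005) = 0.9995.

0.9995


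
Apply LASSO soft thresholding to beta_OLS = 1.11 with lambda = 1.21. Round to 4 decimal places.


|beta_OLS| = 1.11.
lambda = 1.21.
Since |beta| <= lambda, the coefficient is set to 0.
Result = 0.0000.

0.0000


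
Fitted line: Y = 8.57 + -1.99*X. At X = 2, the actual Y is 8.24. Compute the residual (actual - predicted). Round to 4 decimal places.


Predicted = 8.57 + -1.99 * 2 = 4.5900.
Residual = 8.24 - 4.5900 = 3.6500.

3.6500


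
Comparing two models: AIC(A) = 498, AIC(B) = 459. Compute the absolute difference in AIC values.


Compute |498 - 459| = 39.
Model B has the smaller AIC.

39


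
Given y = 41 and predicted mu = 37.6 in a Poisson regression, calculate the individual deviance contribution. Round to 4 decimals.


First: ln(41/37.6) = 0.086568.
Then: 41 * 0.086568 = 3.549288.
y - mu = 41 - 37.6 = 3.4.
D = 2(3.549288 - 3.4) = 0.298576, which rounds to 0.2986.

0.2986


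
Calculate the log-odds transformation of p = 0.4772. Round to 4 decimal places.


The odds are p/(1-p) = 0.4772 / 0.5228 = 0.9128.
logit(p) = ln(0.9128) = -0.0913.

-0.0913


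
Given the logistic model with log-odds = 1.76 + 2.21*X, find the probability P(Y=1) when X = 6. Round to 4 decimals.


z = 1.76 + 2.21 * 6 = 15.0200.
Sigmoid: P = 1 / (1 + exp(-15.0200)) = 1.0000.

1.0000


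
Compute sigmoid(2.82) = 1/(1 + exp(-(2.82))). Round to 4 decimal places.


exp(-2.8200) = 0.0596.
1 + exp(-z) = 1.0596.
sigmoid = 1/1.0596 = 0.9437.

0.9437


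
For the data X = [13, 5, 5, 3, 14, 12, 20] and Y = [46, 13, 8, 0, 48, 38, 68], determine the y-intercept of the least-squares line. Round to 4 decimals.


The slope is b1 = 4.0358.
Sample means are xbar = 10.2857 and ybar = 31.5714.
Intercept: b0 = 31.5714 - (4.0358)(10.2857) = -9.9397.

-9.9397


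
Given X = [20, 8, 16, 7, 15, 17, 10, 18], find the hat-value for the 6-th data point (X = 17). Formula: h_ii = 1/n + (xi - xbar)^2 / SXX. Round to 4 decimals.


Mean of X: xbar = 13.8750.
SXX = 166.8750.
For X = 17: h = 1/8 + (17 - 13.8750)^2/166.8750 = 0.1835.

0.1835


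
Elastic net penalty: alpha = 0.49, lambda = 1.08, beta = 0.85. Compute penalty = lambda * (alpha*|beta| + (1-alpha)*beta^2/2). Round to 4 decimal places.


Compute:
L1 = 0.49 * 0.85 = 0.4165.
L2 = 0.51 * 0.85^2 / 2 = 0.1842.
Penalty = 1.08 * (0.4165 + 0.1842) = 0.6488.

0.6488


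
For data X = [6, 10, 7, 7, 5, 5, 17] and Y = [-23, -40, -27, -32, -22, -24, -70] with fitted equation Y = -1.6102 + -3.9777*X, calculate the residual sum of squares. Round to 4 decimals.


Predicted values from Y = -1.6102 + -3.9777*X.
Residuals: [2.4764, 1.3872, 2.4541, -2.5459, -0.5013, -2.5013, -0.7689].
SSres = 27.6601.

27.6601


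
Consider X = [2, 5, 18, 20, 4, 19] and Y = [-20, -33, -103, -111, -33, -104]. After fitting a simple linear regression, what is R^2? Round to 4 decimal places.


Fit the OLS line: b0 = -10.2987, b1 = -5.0325.
SSres = 20.9545.
SStot = 9121.3333.
R^2 = 1 - 20.9545/9121.3333 = 0.9977.

0.9977


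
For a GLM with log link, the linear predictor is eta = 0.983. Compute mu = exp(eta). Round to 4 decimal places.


The inverse log link gives:
mu = exp(0.983) = 2.6725.

2.6725


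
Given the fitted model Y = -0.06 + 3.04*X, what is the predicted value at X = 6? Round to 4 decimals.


Predicted value:
Y = -0.06 + (3.04)(6) = -0.06 + 18.2400 = 18.1800.

18.1800


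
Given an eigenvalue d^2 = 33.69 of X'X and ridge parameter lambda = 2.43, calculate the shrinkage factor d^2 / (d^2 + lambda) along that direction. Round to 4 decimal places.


Compute the denominator: 33.69 + 2.43 = 36.1200.
Shrinkage factor = 33.69 / 36.1200 = 0.9327.

0.9327


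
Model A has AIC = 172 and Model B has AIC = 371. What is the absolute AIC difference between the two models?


|AIC_A - AIC_B| = |172 - 371| = 199.
Model A is preferred (lower AIC).

199


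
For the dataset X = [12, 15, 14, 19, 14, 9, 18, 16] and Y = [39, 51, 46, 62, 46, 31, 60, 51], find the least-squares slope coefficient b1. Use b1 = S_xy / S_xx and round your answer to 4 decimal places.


The sample means are xbar = 14.6250 and ybar = 48.2500.
Compute S_xx = 71.8750 and S_xy = 228.7500.
Slope b1 = S_xy / S_xx = 228.7500 / 71.8750 = 3.1826.

3.1826
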